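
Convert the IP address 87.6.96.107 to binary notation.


87 = 01010111
6 = 00000110
96 = 01100000
107 = 01101011
Binary: 01010111.00000110.01100000.01101011


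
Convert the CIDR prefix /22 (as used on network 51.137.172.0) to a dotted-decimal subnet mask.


/22 means 22 network bits, 10 host bits
Binary: 11111111111111111111110000000000
Mask: 255.255.252.0


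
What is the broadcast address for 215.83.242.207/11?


Network: 215.64.0.0/11
Host bits = 21
Set all host bits to 1:
Broadcast: 215.95.255.255


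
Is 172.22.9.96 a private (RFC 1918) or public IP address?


RFC 1918 private ranges:
  10.0.0.0/8 (10.0.0.0 - 10.255.255.255)
  172.16.0.0/12 (172.16.0.0 - 172.31.255.255)
  192.168.0.0/16 (192.168.0.0 - 192.168.255.255)
Private (in 172.16.0.0/12)


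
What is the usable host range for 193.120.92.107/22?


Network: 193.120.92.0
Broadcast: 193.120.95.255
First usable = network + 1
Last usable = broadcast - 1
Range: 193.120.92.1 to 193.120.95.254


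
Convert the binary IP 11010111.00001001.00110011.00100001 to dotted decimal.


11010111 = 215
00001001 = 9
00110011 = 51
00100001 = 33
IP: 215.9.51.33


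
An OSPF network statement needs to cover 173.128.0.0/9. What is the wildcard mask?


Subnet mask: 255.128.0.0
Wildcard = 255.255.255.255 - subnet mask
255 - 255 = 0
255 - 128 = 127
255 - 0 = 255
255 - 0 = 255
Wildcard: 0.127.255.255


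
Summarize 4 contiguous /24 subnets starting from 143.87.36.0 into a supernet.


Original prefix: /24
Number of subnets: 4 = 2^2
New prefix = 24 - 2 = 22
Supernet: 143.87.36.0/22


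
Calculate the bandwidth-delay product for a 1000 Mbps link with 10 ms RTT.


BDP = bandwidth * RTT
= 1000 Mbps * 10 ms
= 1000 * 1e6 * 10 / 1000 bits
= 10000000 bits
= 1250000 bytes
= 1220.7031 KB
BDP = 10000000 bits (1250000 bytes)


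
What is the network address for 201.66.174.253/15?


IP:   11001001.01000010.10101110.11111101
Mask: 11111111.11111110.00000000.00000000
AND operation:
Net:  11001001.01000010.00000000.00000000
Network: 201.66.0.0/15


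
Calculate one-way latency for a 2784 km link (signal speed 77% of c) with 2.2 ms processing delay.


Speed = 0.77 * 3e5 km/s = 231000 km/s
Propagation delay = 2784 / 231000 = 0.0121 s = 12.0519 ms
Processing delay = 2.2 ms
Total one-way latency = 14.2519 ms


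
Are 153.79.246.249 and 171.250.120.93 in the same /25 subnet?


Mask: 255.255.255.128
153.79.246.249 AND mask = 153.79.246.128
171.250.120.93 AND mask = 171.250.120.0
No, different subnets (153.79.246.128 vs 171.250.120.0)


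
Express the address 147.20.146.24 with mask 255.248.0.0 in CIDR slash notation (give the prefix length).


Binary: 11111111.11111000.00000000.00000000
Count leading 1s
Prefix: /13


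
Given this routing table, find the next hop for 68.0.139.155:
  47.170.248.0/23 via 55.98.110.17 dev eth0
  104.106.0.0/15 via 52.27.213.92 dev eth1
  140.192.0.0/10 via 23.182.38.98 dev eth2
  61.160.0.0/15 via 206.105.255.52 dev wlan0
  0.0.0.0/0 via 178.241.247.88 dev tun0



Longest prefix match for 68.0.139.155:
  /23 47.170.248.0: no
  /15 104.106.0.0: no
  /10 140.192.0.0: no
  /15 61.160.0.0: no
  /0 0.0.0.0: MATCH
Selected: next-hop 178.241.247.88 via tun0 (matched /0)


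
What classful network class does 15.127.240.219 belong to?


First octet: 15
Binary: 00001111
0xxxxxxx -> Class A (1-126)
Class A, default mask 255.0.0.0 (/8)


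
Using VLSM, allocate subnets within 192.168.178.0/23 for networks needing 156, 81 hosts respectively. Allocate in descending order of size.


156 hosts -> /24 (254 usable): 192.168.178.0/24
81 hosts -> /25 (126 usable): 192.168.179.0/25
Allocation: 192.168.178.0/24 (156 hosts, 254 usable); 192.168.179.0/25 (81 hosts, 126 usable)


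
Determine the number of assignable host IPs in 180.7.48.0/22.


Host bits = 32 - 22 = 10
Total addresses = 2^10 = 1024
Usable = total - 2 (network and broadcast)
Usable hosts: 1022


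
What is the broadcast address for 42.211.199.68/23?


Network: 42.211.198.0/23
Host bits = 9
Set all host bits to 1:
Broadcast: 42.211.199.255


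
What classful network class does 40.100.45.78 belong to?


First octet: 40
Binary: 00101000
0xxxxxxx -> Class A (1-126)
Class A, default mask 255.0.0.0 (/8)


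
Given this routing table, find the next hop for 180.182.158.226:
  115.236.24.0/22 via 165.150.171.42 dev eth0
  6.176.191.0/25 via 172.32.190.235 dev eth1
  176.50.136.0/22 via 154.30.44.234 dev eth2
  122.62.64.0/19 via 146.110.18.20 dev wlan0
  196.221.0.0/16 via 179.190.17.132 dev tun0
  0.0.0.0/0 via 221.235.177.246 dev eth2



Longest prefix match for 180.182.158.226:
  /22 115.236.24.0: no
  /25 6.176.191.0: no
  /22 176.50.136.0: no
  /19 122.62.64.0: no
  /16 196.221.0.0: no
  /0 0.0.0.0: MATCH
Selected: next-hop 221.235.177.246 via eth2 (matched /0)


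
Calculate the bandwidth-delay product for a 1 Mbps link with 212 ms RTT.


BDP = bandwidth * RTT
= 1 Mbps * 212 ms
= 1 * 1e6 * 212 / 1000 bits
= 212000 bits
= 26500 bytes
= 25.8789 KB
BDP = 212000 bits (26500 bytes)


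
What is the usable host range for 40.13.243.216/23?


Network: 40.13.242.0
Broadcast: 40.13.243.255
First usable = network + 1
Last usable = broadcast - 1
Range: 40.13.242.1 to 40.13.243.254


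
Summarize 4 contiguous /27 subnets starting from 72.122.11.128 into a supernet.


Original prefix: /27
Number of subnets: 4 = 2^2
New prefix = 27 - 2 = 25
Supernet: 72.122.11.128/25


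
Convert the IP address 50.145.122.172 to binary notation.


50 = 00110010
145 = 10010001
122 = 01111010
172 = 10101100
Binary: 00110010.10010001.01111010.10101100


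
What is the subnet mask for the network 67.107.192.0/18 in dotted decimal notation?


/18 means 18 network bits, 14 host bits
Binary: 11111111111111111100000000000000
Mask: 255.255.192.0


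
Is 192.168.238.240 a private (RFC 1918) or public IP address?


RFC 1918 private ranges:
  10.0.0.0/8 (10.0.0.0 - 10.255.255.255)
  172.16.0.0/12 (172.16.0.0 - 172.31.255.255)
  192.168.0.0/16 (192.168.0.0 - 192.168.255.255)
Private (in 192.168.0.0/16)


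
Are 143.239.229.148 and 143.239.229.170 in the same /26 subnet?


Mask: 255.255.255.192
143.239.229.148 AND mask = 143.239.229.128
143.239.229.170 AND mask = 143.239.229.128
Yes, same subnet (143.239.229.128)


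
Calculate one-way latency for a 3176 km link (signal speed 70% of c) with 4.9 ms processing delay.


Speed = 0.7 * 3e5 km/s = 210000 km/s
Propagation delay = 3176 / 210000 = 0.0151 s = 15.1238 ms
Processing delay = 4.9 ms
Total one-way latency = 20.0238 ms


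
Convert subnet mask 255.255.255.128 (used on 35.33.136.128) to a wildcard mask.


Subnet mask: 255.255.255.128
Wildcard = 255.255.255.255 - subnet mask
255 - 255 = 0
255 - 255 = 0
255 - 255 = 0
255 - 128 = 127
Wildcard: 0.0.0.127


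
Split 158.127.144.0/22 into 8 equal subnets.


New prefix = 22 + 3 = 25
Each subnet has 128 addresses
  158.127.144.0/25
  158.127.144.128/25
  158.127.145.0/25
  158.127.145.128/25
  158.127.146.0/25
  158.127.146.128/25
  158.127.147.0/25
  158.127.147.128/25
Subnets: 158.127.144.0/25, 158.127.144.128/25, 158.127.145.0/25, 158.127.145.128/25, 158.127.146.0/25, 158.127.146.128/25, 158.127.147.0/25, 158.127.147.128/25


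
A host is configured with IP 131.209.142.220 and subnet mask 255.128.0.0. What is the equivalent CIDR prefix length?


Binary: 11111111.10000000.00000000.00000000
Count leading 1s
Prefix: /9


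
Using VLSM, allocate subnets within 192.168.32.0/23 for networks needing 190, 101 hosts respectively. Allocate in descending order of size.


190 hosts -> /24 (254 usable): 192.168.32.0/24
101 hosts -> /25 (126 usable): 192.168.33.0/25
Allocation: 192.168.32.0/24 (190 hosts, 254 usable); 192.168.33.0/25 (101 hosts, 126 usable)


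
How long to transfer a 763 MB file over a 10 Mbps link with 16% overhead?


Effective throughput = 10 * (1 - 16/100) = 8.4 Mbps
File size in Mb = 763 * 8 = 6104 Mb
Time = 6104 / 8.4
Time = 726.6667 seconds


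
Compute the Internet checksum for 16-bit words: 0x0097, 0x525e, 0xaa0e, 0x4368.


Sum all words (with carry folding):
+ 0x0097 = 0x0097
+ 0x525e = 0x52f5
+ 0xaa0e = 0xfd03
+ 0x4368 = 0x406c
One's complement: ~0x406c
Checksum = 0xbf93


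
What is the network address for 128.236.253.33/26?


IP:   10000000.11101100.11111101.00100001
Mask: 11111111.11111111.11111111.11000000
AND operation:
Net:  10000000.11101100.11111101.00000000
Network: 128.236.253.0/26


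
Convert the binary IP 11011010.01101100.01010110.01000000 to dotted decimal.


11011010 = 218
01101100 = 108
01010110 = 86
01000000 = 64
IP: 218.108.86.64


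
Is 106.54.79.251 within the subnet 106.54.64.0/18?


Subnet network: 106.54.64.0
Test IP AND mask: 106.54.64.0
Yes, 106.54.79.251 is in 106.54.64.0/18


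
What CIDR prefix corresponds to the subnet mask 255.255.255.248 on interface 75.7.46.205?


Binary: 11111111.11111111.11111111.11111000
Count leading 1s
Prefix: /29


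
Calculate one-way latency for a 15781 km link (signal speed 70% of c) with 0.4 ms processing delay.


Speed = 0.7 * 3e5 km/s = 210000 km/s
Propagation delay = 15781 / 210000 = 0.0751 s = 75.1476 ms
Processing delay = 0.4 ms
Total one-way latency = 75.5476 ms


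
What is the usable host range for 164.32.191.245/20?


Network: 164.32.176.0
Broadcast: 164.32.191.255
First usable = network + 1
Last usable = broadcast - 1
Range: 164.32.176.1 to 164.32.191.254


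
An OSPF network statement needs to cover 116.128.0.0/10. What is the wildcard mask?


Subnet mask: 255.192.0.0
Wildcard = 255.255.255.255 - subnet mask
255 - 255 = 0
255 - 192 = 63
255 - 0 = 255
255 - 0 = 255
Wildcard: 0.63.255.255


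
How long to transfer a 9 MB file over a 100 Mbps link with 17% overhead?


Effective throughput = 100 * (1 - 17/100) = 83 Mbps
File size in Mb = 9 * 8 = 72 Mb
Time = 72 / 83
Time = 0.8675 seconds


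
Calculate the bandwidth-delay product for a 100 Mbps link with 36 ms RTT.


BDP = bandwidth * RTT
= 100 Mbps * 36 ms
= 100 * 1e6 * 36 / 1000 bits
= 3600000 bits
= 450000 bytes
= 439.4531 KB
BDP = 3600000 bits (450000 bytes)


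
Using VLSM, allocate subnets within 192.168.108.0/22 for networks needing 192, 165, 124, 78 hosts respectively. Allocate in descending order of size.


192 hosts -> /24 (254 usable): 192.168.108.0/24
165 hosts -> /24 (254 usable): 192.168.109.0/24
124 hosts -> /25 (126 usable): 192.168.110.0/25
78 hosts -> /25 (126 usable): 192.168.110.128/25
Allocation: 192.168.108.0/24 (192 hosts, 254 usable); 192.168.109.0/24 (165 hosts, 254 usable); 192.168.110.0/25 (124 hosts, 126 usable); 192.168.110.128/25 (78 hosts, 126 usable)


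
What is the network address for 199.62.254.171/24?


IP:   11000111.00111110.11111110.10101011
Mask: 11111111.11111111.11111111.00000000
AND operation:
Net:  11000111.00111110.11111110.00000000
Network: 199.62.254.0/24


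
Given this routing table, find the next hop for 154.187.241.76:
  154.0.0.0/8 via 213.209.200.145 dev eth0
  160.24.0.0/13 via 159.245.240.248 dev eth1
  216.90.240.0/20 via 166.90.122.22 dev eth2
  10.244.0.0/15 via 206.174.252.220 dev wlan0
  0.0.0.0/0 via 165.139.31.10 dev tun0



Longest prefix match for 154.187.241.76:
  /8 154.0.0.0: MATCH
  /13 160.24.0.0: no
  /20 216.90.240.0: no
  /15 10.244.0.0: no
  /0 0.0.0.0: MATCH
Selected: next-hop 213.209.200.145 via eth0 (matched /8)


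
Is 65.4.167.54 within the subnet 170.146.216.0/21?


Subnet network: 170.146.216.0
Test IP AND mask: 65.4.160.0
No, 65.4.167.54 is not in 170.146.216.0/21


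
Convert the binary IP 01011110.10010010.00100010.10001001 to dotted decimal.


01011110 = 94
10010010 = 146
00100010 = 34
10001001 = 137
IP: 94.146.34.137


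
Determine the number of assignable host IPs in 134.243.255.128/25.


Host bits = 32 - 25 = 7
Total addresses = 2^7 = 128
Usable = total - 2 (network and broadcast)
Usable hosts: 126


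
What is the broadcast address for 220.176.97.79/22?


Network: 220.176.96.0/22
Host bits = 10
Set all host bits to 1:
Broadcast: 220.176.99.255


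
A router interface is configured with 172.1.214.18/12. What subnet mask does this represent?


/12 means 12 network bits, 20 host bits
Binary: 11111111111100000000000000000000
Mask: 255.240.0.0


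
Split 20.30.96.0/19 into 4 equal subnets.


New prefix = 19 + 2 = 21
Each subnet has 2048 addresses
  20.30.96.0/21
  20.30.104.0/21
  20.30.112.0/21
  20.30.120.0/21
Subnets: 20.30.96.0/21, 20.30.104.0/21, 20.30.112.0/21, 20.30.120.0/21


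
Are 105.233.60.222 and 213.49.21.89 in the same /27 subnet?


Mask: 255.255.255.224
105.233.60.222 AND mask = 105.233.60.192
213.49.21.89 AND mask = 213.49.21.64
No, different subnets (105.233.60.192 vs 213.49.21.64)


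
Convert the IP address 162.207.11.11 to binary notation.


162 = 10100010
207 = 11001111
11 = 00001011
11 = 00001011
Binary: 10100010.11001111.00001011.00001011


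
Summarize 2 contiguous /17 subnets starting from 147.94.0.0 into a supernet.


Original prefix: /17
Number of subnets: 2 = 2^1
New prefix = 17 - 1 = 16
Supernet: 147.94.0.0/16


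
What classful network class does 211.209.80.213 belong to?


First octet: 211
Binary: 11010011
110xxxxx -> Class C (192-223)
Class C, default mask 255.255.255.0 (/24)


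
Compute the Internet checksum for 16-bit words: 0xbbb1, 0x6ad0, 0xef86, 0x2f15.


Sum all words (with carry folding):
+ 0xbbb1 = 0xbbb1
+ 0x6ad0 = 0x2682
+ 0xef86 = 0x1609
+ 0x2f15 = 0x451e
One's complement: ~0x451e
Checksum = 0xbae1


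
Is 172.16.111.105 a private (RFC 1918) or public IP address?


RFC 1918 private ranges:
  10.0.0.0/8 (10.0.0.0 - 10.255.255.255)
  172.16.0.0/12 (172.16.0.0 - 172.31.255.255)
  192.168.0.0/16 (192.168.0.0 - 192.168.255.255)
Private (in 172.16.0.0/12)


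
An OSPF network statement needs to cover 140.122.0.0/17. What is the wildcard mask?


Subnet mask: 255.255.128.0
Wildcard = 255.255.255.255 - subnet mask
255 - 255 = 0
255 - 255 = 0
255 - 128 = 127
255 - 0 = 255
Wildcard: 0.0.127.255


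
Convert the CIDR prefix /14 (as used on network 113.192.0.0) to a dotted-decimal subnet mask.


/14 means 14 network bits, 18 host bits
Binary: 11111111111111000000000000000000
Mask: 255.252.0.0


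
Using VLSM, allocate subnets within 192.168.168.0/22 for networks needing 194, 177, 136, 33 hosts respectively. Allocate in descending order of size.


194 hosts -> /24 (254 usable): 192.168.168.0/24
177 hosts -> /24 (254 usable): 192.168.169.0/24
136 hosts -> /24 (254 usable): 192.168.170.0/24
33 hosts -> /26 (62 usable): 192.168.171.0/26
Allocation: 192.168.168.0/24 (194 hosts, 254 usable); 192.168.169.0/24 (177 hosts, 254 usable); 192.168.170.0/24 (136 hosts, 254 usable); 192.168.171.0/26 (33 hosts, 62 usable)


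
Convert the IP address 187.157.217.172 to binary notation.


187 = 10111011
157 = 10011101
217 = 11011001
172 = 10101100
Binary: 10111011.10011101.11011001.10101100


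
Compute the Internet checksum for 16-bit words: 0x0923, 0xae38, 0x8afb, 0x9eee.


Sum all words (with carry folding):
+ 0x0923 = 0x0923
+ 0xae38 = 0xb75b
+ 0x8afb = 0x4257
+ 0x9eee = 0xe145
One's complement: ~0xe145
Checksum = 0x1eba


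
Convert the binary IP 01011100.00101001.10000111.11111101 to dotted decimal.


01011100 = 92
00101001 = 41
10000111 = 135
11111101 = 253
IP: 92.41.135.253


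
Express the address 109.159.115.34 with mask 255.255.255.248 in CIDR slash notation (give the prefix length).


Binary: 11111111.11111111.11111111.11111000
Count leading 1s
Prefix: /29


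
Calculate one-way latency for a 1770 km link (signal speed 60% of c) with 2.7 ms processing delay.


Speed = 0.6 * 3e5 km/s = 180000 km/s
Propagation delay = 1770 / 180000 = 0.0098 s = 9.8333 ms
Processing delay = 2.7 ms
Total one-way latency = 12.5333 ms


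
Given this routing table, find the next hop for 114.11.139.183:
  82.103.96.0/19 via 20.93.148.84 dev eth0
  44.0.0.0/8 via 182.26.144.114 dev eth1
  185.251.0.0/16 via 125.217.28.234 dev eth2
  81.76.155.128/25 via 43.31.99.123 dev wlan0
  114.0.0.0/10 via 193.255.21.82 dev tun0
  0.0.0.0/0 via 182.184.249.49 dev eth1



Longest prefix match for 114.11.139.183:
  /19 82.103.96.0: no
  /8 44.0.0.0: no
  /16 185.251.0.0: no
  /25 81.76.155.128: no
  /10 114.0.0.0: MATCH
  /0 0.0.0.0: MATCH
Selected: next-hop 193.255.21.82 via tun0 (matched /10)


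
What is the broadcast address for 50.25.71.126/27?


Network: 50.25.71.96/27
Host bits = 5
Set all host bits to 1:
Broadcast: 50.25.71.127


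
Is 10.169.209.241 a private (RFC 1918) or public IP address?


RFC 1918 private ranges:
  10.0.0.0/8 (10.0.0.0 - 10.255.255.255)
  172.16.0.0/12 (172.16.0.0 - 172.31.255.255)
  192.168.0.0/16 (192.168.0.0 - 192.168.255.255)
Private (in 10.0.0.0/8)


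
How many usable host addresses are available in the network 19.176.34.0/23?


Host bits = 32 - 23 = 9
Total addresses = 2^9 = 512
Usable = total - 2 (network and broadcast)
Usable hosts: 510


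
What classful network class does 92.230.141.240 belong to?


First octet: 92
Binary: 01011100
0xxxxxxx -> Class A (1-126)
Class A, default mask 255.0.0.0 (/8)


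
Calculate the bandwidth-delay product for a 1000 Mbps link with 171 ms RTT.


BDP = bandwidth * RTT
= 1000 Mbps * 171 ms
= 1000 * 1e6 * 171 / 1000 bits
= 171000000 bits
= 21375000 bytes
= 20874.0234 KB
BDP = 171000000 bits (21375000 bytes)


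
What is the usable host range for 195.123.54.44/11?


Network: 195.96.0.0
Broadcast: 195.127.255.255
First usable = network + 1
Last usable = broadcast - 1
Range: 195.96.0.1 to 195.127.255.254


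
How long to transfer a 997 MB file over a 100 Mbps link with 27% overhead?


Effective throughput = 100 * (1 - 27/100) = 73 Mbps
File size in Mb = 997 * 8 = 7976 Mb
Time = 7976 / 73
Time = 109.2603 seconds


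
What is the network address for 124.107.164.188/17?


IP:   01111100.01101011.10100100.10111100
Mask: 11111111.11111111.10000000.00000000
AND operation:
Net:  01111100.01101011.10000000.00000000
Network: 124.107.128.0/17


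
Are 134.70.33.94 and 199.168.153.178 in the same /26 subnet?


Mask: 255.255.255.192
134.70.33.94 AND mask = 134.70.33.64
199.168.153.178 AND mask = 199.168.153.128
No, different subnets (134.70.33.64 vs 199.168.153.128)


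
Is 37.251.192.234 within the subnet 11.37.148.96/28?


Subnet network: 11.37.148.96
Test IP AND mask: 37.251.192.224
No, 37.251.192.234 is not in 11.37.148.96/28


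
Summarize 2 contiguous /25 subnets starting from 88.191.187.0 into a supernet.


Original prefix: /25
Number of subnets: 2 = 2^1
New prefix = 25 - 1 = 24
Supernet: 88.191.187.0/24


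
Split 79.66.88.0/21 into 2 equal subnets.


New prefix = 21 + 1 = 22
Each subnet has 1024 addresses
  79.66.88.0/22
  79.66.92.0/22
Subnets: 79.66.88.0/22, 79.66.92.0/22


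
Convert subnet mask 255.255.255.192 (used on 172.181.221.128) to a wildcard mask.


Subnet mask: 255.255.255.192
Wildcard = 255.255.255.255 - subnet mask
255 - 255 = 0
255 - 255 = 0
255 - 255 = 0
255 - 192 = 63
Wildcard: 0.0.0.63


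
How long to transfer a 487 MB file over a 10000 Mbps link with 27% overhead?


Effective throughput = 10000 * (1 - 27/100) = 7300 Mbps
File size in Mb = 487 * 8 = 3896 Mb
Time = 3896 / 7300
Time = 0.5337 seconds


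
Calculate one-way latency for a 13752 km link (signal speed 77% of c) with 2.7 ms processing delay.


Speed = 0.77 * 3e5 km/s = 231000 km/s
Propagation delay = 13752 / 231000 = 0.0595 s = 59.5325 ms
Processing delay = 2.7 ms
Total one-way latency = 62.2325 ms


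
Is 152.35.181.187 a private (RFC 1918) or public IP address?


RFC 1918 private ranges:
  10.0.0.0/8 (10.0.0.0 - 10.255.255.255)
  172.16.0.0/12 (172.16.0.0 - 172.31.255.255)
  192.168.0.0/16 (192.168.0.0 - 192.168.255.255)
Public (not in any RFC 1918 range)


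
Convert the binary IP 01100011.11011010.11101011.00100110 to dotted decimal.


01100011 = 99
11011010 = 218
11101011 = 235
00100110 = 38
IP: 99.218.235.38


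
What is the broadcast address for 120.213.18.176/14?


Network: 120.212.0.0/14
Host bits = 18
Set all host bits to 1:
Broadcast: 120.215.255.255


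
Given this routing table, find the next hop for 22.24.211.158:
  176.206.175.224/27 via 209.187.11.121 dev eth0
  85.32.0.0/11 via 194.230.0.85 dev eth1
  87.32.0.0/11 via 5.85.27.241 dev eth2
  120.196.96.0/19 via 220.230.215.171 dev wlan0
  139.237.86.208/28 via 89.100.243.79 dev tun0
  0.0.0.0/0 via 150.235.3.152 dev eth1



Longest prefix match for 22.24.211.158:
  /27 176.206.175.224: no
  /11 85.32.0.0: no
  /11 87.32.0.0: no
  /19 120.196.96.0: no
  /28 139.237.86.208: no
  /0 0.0.0.0: MATCH
Selected: next-hop 150.235.3.152 via eth1 (matched /0)


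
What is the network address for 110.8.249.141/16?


IP:   01101110.00001000.11111001.10001101
Mask: 11111111.11111111.00000000.00000000
AND operation:
Net:  01101110.00001000.00000000.00000000
Network: 110.8.0.0/16


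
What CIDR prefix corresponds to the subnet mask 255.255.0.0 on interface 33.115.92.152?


Binary: 11111111.11111111.00000000.00000000
Count leading 1s
Prefix: /16


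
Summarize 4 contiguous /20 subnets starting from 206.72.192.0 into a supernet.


Original prefix: /20
Number of subnets: 4 = 2^2
New prefix = 20 - 2 = 18
Supernet: 206.72.192.0/18


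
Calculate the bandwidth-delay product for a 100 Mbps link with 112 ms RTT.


BDP = bandwidth * RTT
= 100 Mbps * 112 ms
= 100 * 1e6 * 112 / 1000 bits
= 11200000 bits
= 1400000 bytes
= 1367.1875 KB
BDP = 11200000 bits (1400000 bytes)


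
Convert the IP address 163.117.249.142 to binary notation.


163 = 10100011
117 = 01110101
249 = 11111001
142 = 10001110
Binary: 10100011.01110101.11111001.10001110


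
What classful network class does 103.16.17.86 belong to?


First octet: 103
Binary: 01100111
0xxxxxxx -> Class A (1-126)
Class A, default mask 255.0.0.0 (/8)


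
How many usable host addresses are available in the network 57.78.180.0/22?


Host bits = 32 - 22 = 10
Total addresses = 2^10 = 1024
Usable = total - 2 (network and broadcast)
Usable hosts: 1022


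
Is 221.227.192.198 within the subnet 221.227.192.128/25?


Subnet network: 221.227.192.128
Test IP AND mask: 221.227.192.128
Yes, 221.227.192.198 is in 221.227.192.128/25


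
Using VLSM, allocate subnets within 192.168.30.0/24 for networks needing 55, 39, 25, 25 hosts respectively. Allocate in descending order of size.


55 hosts -> /26 (62 usable): 192.168.30.0/26
39 hosts -> /26 (62 usable): 192.168.30.64/26
25 hosts -> /27 (30 usable): 192.168.30.128/27
25 hosts -> /27 (30 usable): 192.168.30.160/27
Allocation: 192.168.30.0/26 (55 hosts, 62 usable); 192.168.30.64/26 (39 hosts, 62 usable); 192.168.30.128/27 (25 hosts, 30 usable); 192.168.30.160/27 (25 hosts, 30 usable)


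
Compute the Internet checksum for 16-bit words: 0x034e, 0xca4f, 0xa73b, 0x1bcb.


Sum all words (with carry folding):
+ 0x034e = 0x034e
+ 0xca4f = 0xcd9d
+ 0xa73b = 0x74d9
+ 0x1bcb = 0x90a4
One's complement: ~0x90a4
Checksum = 0x6f5b


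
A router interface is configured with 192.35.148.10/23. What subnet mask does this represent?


/23 means 23 network bits, 9 host bits
Binary: 11111111111111111111111000000000
Mask: 255.255.254.0


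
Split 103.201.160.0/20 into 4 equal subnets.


New prefix = 20 + 2 = 22
Each subnet has 1024 addresses
  103.201.160.0/22
  103.201.164.0/22
  103.201.168.0/22
  103.201.172.0/22
Subnets: 103.201.160.0/22, 103.201.164.0/22, 103.201.168.0/22, 103.201.172.0/22


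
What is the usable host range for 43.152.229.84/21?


Network: 43.152.224.0
Broadcast: 43.152.231.255
First usable = network + 1
Last usable = broadcast - 1
Range: 43.152.224.1 to 43.152.231.254


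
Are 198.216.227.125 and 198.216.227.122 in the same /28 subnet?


Mask: 255.255.255.240
198.216.227.125 AND mask = 198.216.227.112
198.216.227.122 AND mask = 198.216.227.112
Yes, same subnet (198.216.227.112)


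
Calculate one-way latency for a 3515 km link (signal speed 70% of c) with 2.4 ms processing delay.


Speed = 0.7 * 3e5 km/s = 210000 km/s
Propagation delay = 3515 / 210000 = 0.0167 s = 16.7381 ms
Processing delay = 2.4 ms
Total one-way latency = 19.1381 ms


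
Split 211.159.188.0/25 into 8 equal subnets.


New prefix = 25 + 3 = 28
Each subnet has 16 addresses
  211.159.188.0/28
  211.159.188.16/28
  211.159.188.32/28
  211.159.188.48/28
  211.159.188.64/28
  211.159.188.80/28
  211.159.188.96/28
  211.159.188.112/28
Subnets: 211.159.188.0/28, 211.159.188.16/28, 211.159.188.32/28, 211.159.188.48/28, 211.159.188.64/28, 211.159.188.80/28, 211.159.188.96/28, 211.159.188.112/28


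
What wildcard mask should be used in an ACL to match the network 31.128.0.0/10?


Subnet mask: 255.192.0.0
Wildcard = 255.255.255.255 - subnet mask
255 - 255 = 0
255 - 192 = 63
255 - 0 = 255
255 - 0 = 255
Wildcard: 0.63.255.255


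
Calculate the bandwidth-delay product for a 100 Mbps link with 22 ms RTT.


BDP = bandwidth * RTT
= 100 Mbps * 22 ms
= 100 * 1e6 * 22 / 1000 bits
= 2200000 bits
= 275000 bytes
= 268.5547 KB
BDP = 2200000 bits (275000 bytes)


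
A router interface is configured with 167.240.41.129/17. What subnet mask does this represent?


/17 means 17 network bits, 15 host bits
Binary: 11111111111111111000000000000000
Mask: 255.255.128.0


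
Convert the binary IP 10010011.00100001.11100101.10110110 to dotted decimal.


10010011 = 147
00100001 = 33
11100101 = 229
10110110 = 182
IP: 147.33.229.182


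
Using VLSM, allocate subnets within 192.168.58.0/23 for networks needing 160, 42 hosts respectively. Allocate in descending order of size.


160 hosts -> /24 (254 usable): 192.168.58.0/24
42 hosts -> /26 (62 usable): 192.168.59.0/26
Allocation: 192.168.58.0/24 (160 hosts, 254 usable); 192.168.59.0/26 (42 hosts, 62 usable)


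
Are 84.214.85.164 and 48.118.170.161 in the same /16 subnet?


Mask: 255.255.0.0
84.214.85.164 AND mask = 84.214.0.0
48.118.170.161 AND mask = 48.118.0.0
No, different subnets (84.214.0.0 vs 48.118.0.0)


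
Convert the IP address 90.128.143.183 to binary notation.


90 = 01011010
128 = 10000000
143 = 10001111
183 = 10110111
Binary: 01011010.10000000.10001111.10110111


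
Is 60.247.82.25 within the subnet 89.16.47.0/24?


Subnet network: 89.16.47.0
Test IP AND mask: 60.247.82.0
No, 60.247.82.25 is not in 89.16.47.0/24


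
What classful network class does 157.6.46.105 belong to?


First octet: 157
Binary: 10011101
10xxxxxx -> Class B (128-191)
Class B, default mask 255.255.0.0 (/16)


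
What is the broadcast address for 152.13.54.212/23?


Network: 152.13.54.0/23
Host bits = 9
Set all host bits to 1:
Broadcast: 152.13.55.255


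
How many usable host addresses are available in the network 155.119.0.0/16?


Host bits = 32 - 16 = 16
Total addresses = 2^16 = 65536
Usable = total - 2 (network and broadcast)
Usable hosts: 65534


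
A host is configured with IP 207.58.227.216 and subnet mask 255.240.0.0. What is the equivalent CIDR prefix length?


Binary: 11111111.11110000.00000000.00000000
Count leading 1s
Prefix: /12


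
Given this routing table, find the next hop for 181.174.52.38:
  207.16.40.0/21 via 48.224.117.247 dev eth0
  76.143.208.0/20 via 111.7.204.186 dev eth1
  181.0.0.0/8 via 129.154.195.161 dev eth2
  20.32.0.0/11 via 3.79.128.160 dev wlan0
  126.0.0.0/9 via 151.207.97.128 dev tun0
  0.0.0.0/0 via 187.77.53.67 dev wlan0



Longest prefix match for 181.174.52.38:
  /21 207.16.40.0: no
  /20 76.143.208.0: no
  /8 181.0.0.0: MATCH
  /11 20.32.0.0: no
  /9 126.0.0.0: no
  /0 0.0.0.0: MATCH
Selected: next-hop 129.154.195.161 via eth2 (matched /8)


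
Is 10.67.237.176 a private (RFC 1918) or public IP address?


RFC 1918 private ranges:
  10.0.0.0/8 (10.0.0.0 - 10.255.255.255)
  172.16.0.0/12 (172.16.0.0 - 172.31.255.255)
  192.168.0.0/16 (192.168.0.0 - 192.168.255.255)
Private (in 10.0.0.0/8)


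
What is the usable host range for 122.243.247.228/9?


Network: 122.128.0.0
Broadcast: 122.255.255.255
First usable = network + 1
Last usable = broadcast - 1
Range: 122.128.0.1 to 122.255.255.254


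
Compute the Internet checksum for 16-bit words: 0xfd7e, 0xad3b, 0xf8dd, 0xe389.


Sum all words (with carry folding):
+ 0xfd7e = 0xfd7e
+ 0xad3b = 0xaaba
+ 0xf8dd = 0xa398
+ 0xe389 = 0x8722
One's complement: ~0x8722
Checksum = 0x78dd


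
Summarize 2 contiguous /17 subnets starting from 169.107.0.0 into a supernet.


Original prefix: /17
Number of subnets: 2 = 2^1
New prefix = 17 - 1 = 16
Supernet: 169.107.0.0/16


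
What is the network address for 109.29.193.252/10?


IP:   01101101.00011101.11000001.11111100
Mask: 11111111.11000000.00000000.00000000
AND operation:
Net:  01101101.00000000.00000000.00000000
Network: 109.0.0.0/10


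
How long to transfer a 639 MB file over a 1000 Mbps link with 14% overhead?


Effective throughput = 1000 * (1 - 14/100) = 860 Mbps
File size in Mb = 639 * 8 = 5112 Mb
Time = 5112 / 860
Time = 5.9442 seconds


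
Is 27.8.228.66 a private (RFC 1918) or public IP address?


RFC 1918 private ranges:
  10.0.0.0/8 (10.0.0.0 - 10.255.255.255)
  172.16.0.0/12 (172.16.0.0 - 172.31.255.255)
  192.168.0.0/16 (192.168.0.0 - 192.168.255.255)
Public (not in any RFC 1918 range)


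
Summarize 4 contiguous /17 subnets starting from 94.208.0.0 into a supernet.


Original prefix: /17
Number of subnets: 4 = 2^2
New prefix = 17 - 2 = 15
Supernet: 94.208.0.0/15


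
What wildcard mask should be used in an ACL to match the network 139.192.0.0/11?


Subnet mask: 255.224.0.0
Wildcard = 255.255.255.255 - subnet mask
255 - 255 = 0
255 - 224 = 31
255 - 0 = 255
255 - 0 = 255
Wildcard: 0.31.255.255


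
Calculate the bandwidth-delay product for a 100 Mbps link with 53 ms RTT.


BDP = bandwidth * RTT
= 100 Mbps * 53 ms
= 100 * 1e6 * 53 / 1000 bits
= 5300000 bits
= 662500 bytes
= 646.9727 KB
BDP = 5300000 bits (662500 bytes)


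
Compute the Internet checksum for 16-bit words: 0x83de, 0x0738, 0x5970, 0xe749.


Sum all words (with carry folding):
+ 0x83de = 0x83de
+ 0x0738 = 0x8b16
+ 0x5970 = 0xe486
+ 0xe749 = 0xcbd0
One's complement: ~0xcbd0
Checksum = 0x342f


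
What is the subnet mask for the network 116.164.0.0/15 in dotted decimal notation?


/15 means 15 network bits, 17 host bits
Binary: 11111111111111100000000000000000
Mask: 255.254.0.0


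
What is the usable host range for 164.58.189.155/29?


Network: 164.58.189.152
Broadcast: 164.58.189.159
First usable = network + 1
Last usable = broadcast - 1
Range: 164.58.189.153 to 164.58.189.158


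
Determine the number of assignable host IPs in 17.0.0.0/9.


Host bits = 32 - 9 = 23
Total addresses = 2^23 = 8388608
Usable = total - 2 (network and broadcast)
Usable hosts: 8388606


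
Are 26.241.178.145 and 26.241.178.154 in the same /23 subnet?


Mask: 255.255.254.0
26.241.178.145 AND mask = 26.241.178.0
26.241.178.154 AND mask = 26.241.178.0
Yes, same subnet (26.241.178.0)


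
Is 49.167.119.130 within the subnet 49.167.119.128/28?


Subnet network: 49.167.119.128
Test IP AND mask: 49.167.119.128
Yes, 49.167.119.130 is in 49.167.119.128/28


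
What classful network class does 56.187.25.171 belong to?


First octet: 56
Binary: 00111000
0xxxxxxx -> Class A (1-126)
Class A, default mask 255.0.0.0 (/8)


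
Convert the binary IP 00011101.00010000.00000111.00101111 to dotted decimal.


00011101 = 29
00010000 = 16
00000111 = 7
00101111 = 47
IP: 29.16.7.47


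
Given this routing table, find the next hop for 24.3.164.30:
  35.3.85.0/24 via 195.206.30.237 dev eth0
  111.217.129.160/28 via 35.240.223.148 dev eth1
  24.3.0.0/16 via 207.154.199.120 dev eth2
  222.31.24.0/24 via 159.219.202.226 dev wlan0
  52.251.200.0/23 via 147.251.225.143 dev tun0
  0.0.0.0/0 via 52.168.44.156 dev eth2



Longest prefix match for 24.3.164.30:
  /24 35.3.85.0: no
  /28 111.217.129.160: no
  /16 24.3.0.0: MATCH
  /24 222.31.24.0: no
  /23 52.251.200.0: no
  /0 0.0.0.0: MATCH
Selected: next-hop 207.154.199.120 via eth2 (matched /16)


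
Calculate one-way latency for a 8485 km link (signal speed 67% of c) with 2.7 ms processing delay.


Speed = 0.67 * 3e5 km/s = 201000 km/s
Propagation delay = 8485 / 201000 = 0.0422 s = 42.2139 ms
Processing delay = 2.7 ms
Total one-way latency = 44.9139 ms


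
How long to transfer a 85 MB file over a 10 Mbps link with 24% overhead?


Effective throughput = 10 * (1 - 24/100) = 7.6 Mbps
File size in Mb = 85 * 8 = 680 Mb
Time = 680 / 7.6
Time = 89.4737 seconds


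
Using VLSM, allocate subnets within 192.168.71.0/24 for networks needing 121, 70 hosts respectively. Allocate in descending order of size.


121 hosts -> /25 (126 usable): 192.168.71.0/25
70 hosts -> /25 (126 usable): 192.168.71.128/25
Allocation: 192.168.71.0/25 (121 hosts, 126 usable); 192.168.71.128/25 (70 hosts, 126 usable)


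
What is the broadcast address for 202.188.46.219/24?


Network: 202.188.46.0/24
Host bits = 8
Set all host bits to 1:
Broadcast: 202.188.46.255


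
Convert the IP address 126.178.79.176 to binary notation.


126 = 01111110
178 = 10110010
79 = 01001111
176 = 10110000
Binary: 01111110.10110010.01001111.10110000


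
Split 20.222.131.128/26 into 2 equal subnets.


New prefix = 26 + 1 = 27
Each subnet has 32 addresses
  20.222.131.128/27
  20.222.131.160/27
Subnets: 20.222.131.128/27, 20.222.131.160/27


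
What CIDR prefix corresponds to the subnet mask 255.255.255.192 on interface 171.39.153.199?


Binary: 11111111.11111111.11111111.11000000
Count leading 1s
Prefix: /26


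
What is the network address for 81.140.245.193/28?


IP:   01010001.10001100.11110101.11000001
Mask: 11111111.11111111.11111111.11110000
AND operation:
Net:  01010001.10001100.11110101.11000000
Network: 81.140.245.192/28


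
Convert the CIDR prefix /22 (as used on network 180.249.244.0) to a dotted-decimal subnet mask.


/22 means 22 network bits, 10 host bits
Binary: 11111111111111111111110000000000
Mask: 255.255.252.0


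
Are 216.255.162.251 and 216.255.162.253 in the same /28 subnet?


Mask: 255.255.255.240
216.255.162.251 AND mask = 216.255.162.240
216.255.162.253 AND mask = 216.255.162.240
Yes, same subnet (216.255.162.240)


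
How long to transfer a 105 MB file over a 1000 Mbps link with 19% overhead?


Effective throughput = 1000 * (1 - 19/100) = 810 Mbps
File size in Mb = 105 * 8 = 840 Mb
Time = 840 / 810
Time = 1.037 seconds


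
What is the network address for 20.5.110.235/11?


IP:   00010100.00000101.01101110.11101011
Mask: 11111111.11100000.00000000.00000000
AND operation:
Net:  00010100.00000000.00000000.00000000
Network: 20.0.0.0/11


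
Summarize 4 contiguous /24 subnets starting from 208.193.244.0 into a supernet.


Original prefix: /24
Number of subnets: 4 = 2^2
New prefix = 24 - 2 = 22
Supernet: 208.193.244.0/22


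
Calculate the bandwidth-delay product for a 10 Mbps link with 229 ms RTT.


BDP = bandwidth * RTT
= 10 Mbps * 229 ms
= 10 * 1e6 * 229 / 1000 bits
= 2290000 bits
= 286250 bytes
= 279.541 KB
BDP = 2290000 bits (286250 bytes)


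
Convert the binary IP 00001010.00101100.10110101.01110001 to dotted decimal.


00001010 = 10
00101100 = 44
10110101 = 181
01110001 = 113
IP: 10.44.181.113


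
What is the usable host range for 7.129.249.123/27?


Network: 7.129.249.96
Broadcast: 7.129.249.127
First usable = network + 1
Last usable = broadcast - 1
Range: 7.129.249.97 to 7.129.249.126


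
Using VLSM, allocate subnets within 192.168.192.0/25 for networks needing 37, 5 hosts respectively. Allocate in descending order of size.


37 hosts -> /26 (62 usable): 192.168.192.0/26
5 hosts -> /29 (6 usable): 192.168.192.64/29
Allocation: 192.168.192.0/26 (37 hosts, 62 usable); 192.168.192.64/29 (5 hosts, 6 usable)


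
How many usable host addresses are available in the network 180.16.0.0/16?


Host bits = 32 - 16 = 16
Total addresses = 2^16 = 65536
Usable = total - 2 (network and broadcast)
Usable hosts: 65534


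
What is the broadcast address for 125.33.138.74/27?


Network: 125.33.138.64/27
Host bits = 5
Set all host bits to 1:
Broadcast: 125.33.138.95


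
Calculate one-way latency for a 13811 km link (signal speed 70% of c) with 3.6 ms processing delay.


Speed = 0.7 * 3e5 km/s = 210000 km/s
Propagation delay = 13811 / 210000 = 0.0658 s = 65.7667 ms
Processing delay = 3.6 ms
Total one-way latency = 69.3667 ms


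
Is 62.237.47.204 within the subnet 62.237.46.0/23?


Subnet network: 62.237.46.0
Test IP AND mask: 62.237.46.0
Yes, 62.237.47.204 is in 62.237.46.0/23


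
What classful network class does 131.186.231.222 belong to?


First octet: 131
Binary: 10000011
10xxxxxx -> Class B (128-191)
Class B, default mask 255.255.0.0 (/16)


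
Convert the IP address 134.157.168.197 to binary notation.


134 = 10000110
157 = 10011101
168 = 10101000
197 = 11000101
Binary: 10000110.10011101.10101000.11000101


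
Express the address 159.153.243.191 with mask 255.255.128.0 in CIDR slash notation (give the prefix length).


Binary: 11111111.11111111.10000000.00000000
Count leading 1s
Prefix: /17


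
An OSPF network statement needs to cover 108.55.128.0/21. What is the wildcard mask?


Subnet mask: 255.255.248.0
Wildcard = 255.255.255.255 - subnet mask
255 - 255 = 0
255 - 255 = 0
255 - 248 = 7
255 - 0 = 255
Wildcard: 0.0.7.255


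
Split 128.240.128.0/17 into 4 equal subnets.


New prefix = 17 + 2 = 19
Each subnet has 8192 addresses
  128.240.128.0/19
  128.240.160.0/19
  128.240.192.0/19
  128.240.224.0/19
Subnets: 128.240.128.0/19, 128.240.160.0/19, 128.240.192.0/19, 128.240.224.0/19


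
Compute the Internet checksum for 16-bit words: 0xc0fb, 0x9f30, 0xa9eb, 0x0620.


Sum all words (with carry folding):
+ 0xc0fb = 0xc0fb
+ 0x9f30 = 0x602c
+ 0xa9eb = 0x0a18
+ 0x0620 = 0x1038
One's complement: ~0x1038
Checksum = 0xefc7


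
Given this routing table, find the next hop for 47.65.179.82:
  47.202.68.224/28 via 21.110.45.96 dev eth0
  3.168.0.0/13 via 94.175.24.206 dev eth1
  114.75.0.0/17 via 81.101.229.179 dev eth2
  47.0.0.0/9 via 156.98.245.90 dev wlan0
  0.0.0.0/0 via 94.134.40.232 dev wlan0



Longest prefix match for 47.65.179.82:
  /28 47.202.68.224: no
  /13 3.168.0.0: no
  /17 114.75.0.0: no
  /9 47.0.0.0: MATCH
  /0 0.0.0.0: MATCH
Selected: next-hop 156.98.245.90 via wlan0 (matched /9)


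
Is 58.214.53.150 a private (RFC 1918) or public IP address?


RFC 1918 private ranges:
  10.0.0.0/8 (10.0.0.0 - 10.255.255.255)
  172.16.0.0/12 (172.16.0.0 - 172.31.255.255)
  192.168.0.0/16 (192.168.0.0 - 192.168.255.255)
Public (not in any RFC 1918 range)


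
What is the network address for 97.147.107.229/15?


IP:   01100001.10010011.01101011.11100101
Mask: 11111111.11111110.00000000.00000000
AND operation:
Net:  01100001.10010010.00000000.00000000
Network: 97.146.0.0/15


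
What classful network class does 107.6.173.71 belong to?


First octet: 107
Binary: 01101011
0xxxxxxx -> Class A (1-126)
Class A, default mask 255.0.0.0 (/8)


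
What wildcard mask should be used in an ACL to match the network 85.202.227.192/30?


Subnet mask: 255.255.255.252
Wildcard = 255.255.255.255 - subnet mask
255 - 255 = 0
255 - 255 = 0
255 - 255 = 0
255 - 252 = 3
Wildcard: 0.0.0.3


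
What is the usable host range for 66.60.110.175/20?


Network: 66.60.96.0
Broadcast: 66.60.111.255
First usable = network + 1
Last usable = broadcast - 1
Range: 66.60.96.1 to 66.60.111.254


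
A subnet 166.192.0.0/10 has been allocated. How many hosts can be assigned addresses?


Host bits = 32 - 10 = 22
Total addresses = 2^22 = 4194304
Usable = total - 2 (network and broadcast)
Usable hosts: 4194302
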